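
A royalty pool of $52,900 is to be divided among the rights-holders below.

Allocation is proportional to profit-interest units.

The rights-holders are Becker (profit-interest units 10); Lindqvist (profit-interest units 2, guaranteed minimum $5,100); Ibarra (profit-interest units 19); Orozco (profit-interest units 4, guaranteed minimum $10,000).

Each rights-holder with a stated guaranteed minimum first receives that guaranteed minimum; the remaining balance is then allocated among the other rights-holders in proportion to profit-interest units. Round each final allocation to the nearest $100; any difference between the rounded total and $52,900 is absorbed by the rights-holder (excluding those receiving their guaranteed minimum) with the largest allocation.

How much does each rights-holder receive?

Guaranteed amounts: Lindqvist $5,100; Orozco $10,000. Residual $37,800.
Residual split over remaining profit-interest units 29: Becker 13,034.48 → $13,000; Ibarra 24,765.52 → $24,800.

Becker: $13,000 · Lindqvist: $5,100 · Ibarra: $24,800 · Orozco: $10,000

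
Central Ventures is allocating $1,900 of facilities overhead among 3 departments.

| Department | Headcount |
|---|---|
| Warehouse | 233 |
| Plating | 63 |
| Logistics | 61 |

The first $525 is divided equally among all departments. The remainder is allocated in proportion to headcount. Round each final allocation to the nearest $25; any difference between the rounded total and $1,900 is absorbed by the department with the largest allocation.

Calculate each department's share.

$525 shared equally gives $175 per department.
Remainder $1,375 by headcount (total 357): Warehouse 897.41 → $900; Plating 242.65 → $250; Logistics 234.94 → $225.
Totals: Warehouse $175 + $900 = $1,075; Plating $175 + $250 = $425; Logistics $175 + $225 = $400.

Warehouse: $1,075; Plating: $425; Logistics: $400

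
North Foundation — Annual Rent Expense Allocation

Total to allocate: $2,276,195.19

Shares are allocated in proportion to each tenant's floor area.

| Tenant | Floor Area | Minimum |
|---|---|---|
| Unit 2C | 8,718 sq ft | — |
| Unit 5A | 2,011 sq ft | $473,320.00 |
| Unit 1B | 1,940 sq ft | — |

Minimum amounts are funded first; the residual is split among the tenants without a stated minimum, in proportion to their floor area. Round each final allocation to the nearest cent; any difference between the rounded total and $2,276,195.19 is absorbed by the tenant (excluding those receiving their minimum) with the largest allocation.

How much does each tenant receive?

Unit 2C: $1,474,710.63; Unit 5A: $473,320.00; Unit 1B: $328,164.56

Guaranteed amounts: Unit 5A $473,320.00. Remaining pool $1,802,875.19.
Remaining pool split over remaining floor area 10,658: Unit 2C 1,474,710.6311 → $1,474,710.63; Unit 1B 328,164.5589 → $328,164.56.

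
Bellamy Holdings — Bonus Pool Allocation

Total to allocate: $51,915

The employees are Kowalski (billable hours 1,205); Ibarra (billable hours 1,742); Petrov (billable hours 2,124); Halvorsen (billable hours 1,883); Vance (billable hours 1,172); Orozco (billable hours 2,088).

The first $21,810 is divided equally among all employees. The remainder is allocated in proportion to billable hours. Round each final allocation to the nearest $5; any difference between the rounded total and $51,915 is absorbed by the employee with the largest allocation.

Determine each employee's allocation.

First tranche $21,810 split equally: $3,635 each.
Remainder $30,105 by billable hours (total 10,214): Kowalski 3,551.65 → $3,550; Ibarra 5,134.41 → $5,135; Petrov 6,260.33 → $6,260; Halvorsen 5,550.00 → $5,550; Vance 3,454.38 → $3,455; Orozco 6,154.22 → $6,155.
Totals: Kowalski $3,635 + $3,550 = $7,185; Ibarra $3,635 + $5,135 = $8,770; Petrov $3,635 + $6,260 = $9,895; Halvorsen $3,635 + $5,550 = $9,185; Vance $3,635 + $3,455 = $7,090; Orozco $3,635 + $6,155 = $9,790.

Kowalski: $7,185 | Ibarra: $8,770 | Petrov: $9,895 | Halvorsen: $9,185 | Vance: $7,090 | Orozco: $9,790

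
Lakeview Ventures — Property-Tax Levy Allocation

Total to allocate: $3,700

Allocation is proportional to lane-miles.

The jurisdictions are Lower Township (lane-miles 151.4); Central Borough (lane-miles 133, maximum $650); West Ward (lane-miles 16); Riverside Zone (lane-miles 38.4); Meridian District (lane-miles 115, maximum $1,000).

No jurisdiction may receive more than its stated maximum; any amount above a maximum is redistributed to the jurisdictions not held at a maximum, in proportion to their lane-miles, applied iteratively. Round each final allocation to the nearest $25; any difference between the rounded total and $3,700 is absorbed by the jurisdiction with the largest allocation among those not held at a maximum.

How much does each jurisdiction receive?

Lower Township: $1,525 | Central Borough: $650 | West Ward: $150 | Riverside Zone: $375 | Meridian District: $1,000

Sum of lane-miles: 453.8.
Proportional shares (ignoring caps): Lower Township 1,234.42; Central Borough 1,084.40; West Ward 130.45; Riverside Zone 313.09; Meridian District 937.64.
Held at cap: Central Borough ($650); residual $3,050 reallocated over remaining lane-miles 320.8.
Held at cap: Meridian District ($1,000); residual $2,050 reallocated over remaining lane-miles 205.8.
Shares after redistribution: Lower Township 1,508.11 → $1,500; West Ward 159.38 → $150; Riverside Zone 382.51 → $375.
Rounding difference +$25 applied to Lower Township → $1,525.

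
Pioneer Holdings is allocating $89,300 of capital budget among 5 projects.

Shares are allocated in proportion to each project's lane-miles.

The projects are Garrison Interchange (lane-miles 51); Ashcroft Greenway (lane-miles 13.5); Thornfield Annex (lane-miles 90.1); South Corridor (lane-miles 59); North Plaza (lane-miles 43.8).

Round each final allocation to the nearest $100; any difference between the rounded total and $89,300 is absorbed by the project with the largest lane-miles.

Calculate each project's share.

Garrison Interchange: $17,700; Ashcroft Greenway: $4,700; Thornfield Annex: $31,200; South Corridor: $20,500; North Plaza: $15,200

Total lane-miles = 257.4.
Pro-rata amounts: Garrison Interchange 51/257.4 × $89,300 = 17,693.47; Ashcroft Greenway 13.5/257.4 × $89,300 = 4,683.57; Thornfield Annex 90.1/257.4 × $89,300 = 31,258.47; South Corridor 59/257.4 × $89,300 = 20,468.92; North Plaza 43.8/257.4 × $89,300 = 15,195.57.
Rounded to nearest $100: Garrison Interchange $17,700; Ashcroft Greenway $4,700; Thornfield Annex $31,300; South Corridor $20,500; North Plaza $15,200. Sum = $89,400.
Difference $89,300 − $89,400 = −$100 applied to largest lane-miles (Thornfield Annex): Thornfield Annex becomes $31,200.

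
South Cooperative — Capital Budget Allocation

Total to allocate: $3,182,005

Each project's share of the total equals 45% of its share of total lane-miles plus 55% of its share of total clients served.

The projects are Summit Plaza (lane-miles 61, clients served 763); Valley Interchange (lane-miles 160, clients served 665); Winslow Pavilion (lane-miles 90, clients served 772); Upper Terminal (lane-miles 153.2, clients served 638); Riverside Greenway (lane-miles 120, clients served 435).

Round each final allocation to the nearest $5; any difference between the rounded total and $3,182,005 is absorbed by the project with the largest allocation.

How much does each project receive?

Summit Plaza: $557,495 | Valley Interchange: $747,750 | Winslow Pavilion: $633,390 | Upper Terminal: $716,645 | Riverside Greenway: $526,725

Lane-miles total 584.2; clients served total 3,273.
Blended shares (45% lane-miles + 55% clients served): Summit Plaza 0.1752; Valley Interchange 0.2350; Winslow Pavilion 0.1991; Upper Terminal 0.2252; Riverside Greenway 0.1655.
Raw shares: Summit Plaza 557,496.94; Valley Interchange 747,749.21; Winslow Pavilion 633,389.71; Upper Terminal 716,644.94; Riverside Greenway 526,724.20.
Rounded to nearest $5: Summit Plaza $557,495; Valley Interchange $747,750; Winslow Pavilion $633,390; Upper Terminal $716,645; Riverside Greenway $526,725. Sum = $3,182,005.
Rounded total matches; no reconciliation needed.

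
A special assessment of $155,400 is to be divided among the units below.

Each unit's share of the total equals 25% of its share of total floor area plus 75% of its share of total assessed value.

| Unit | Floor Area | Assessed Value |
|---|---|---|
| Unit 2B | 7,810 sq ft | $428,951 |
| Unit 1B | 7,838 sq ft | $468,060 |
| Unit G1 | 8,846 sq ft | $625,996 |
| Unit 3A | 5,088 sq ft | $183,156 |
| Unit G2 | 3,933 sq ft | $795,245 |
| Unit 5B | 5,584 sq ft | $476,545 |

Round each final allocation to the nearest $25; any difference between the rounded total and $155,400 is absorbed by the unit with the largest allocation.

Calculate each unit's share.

Unit 2B: $24,550 · Unit 1B: $26,100 · Unit G1: $33,300 · Unit 3A: $12,225 · Unit G2: $35,025 · Unit 5B: $24,200

Totals — floor area 39,099, assessed value 2,977,953.
Combined weights (25% floor area + 75% assessed value): Unit 2B 0.1580; Unit 1B 0.1680; Unit G1 0.2142; Unit 3A 0.0787; Unit G2 0.2254; Unit 5B 0.1557.
Pro-rata amounts: Unit 2B 24,548.38; Unit 1B 26,106.84; Unit G1 33,289.66; Unit 3A 12,223.89; Unit G2 35,031.95; Unit 5B 24,199.28.
Rounded to nearest $25: Unit 2B $24,550; Unit 1B $26,100; Unit G1 $33,300; Unit 3A $12,225; Unit G2 $35,025; Unit 5B $24,200. Sum = $155,400.
Rounded total matches; no reconciliation needed.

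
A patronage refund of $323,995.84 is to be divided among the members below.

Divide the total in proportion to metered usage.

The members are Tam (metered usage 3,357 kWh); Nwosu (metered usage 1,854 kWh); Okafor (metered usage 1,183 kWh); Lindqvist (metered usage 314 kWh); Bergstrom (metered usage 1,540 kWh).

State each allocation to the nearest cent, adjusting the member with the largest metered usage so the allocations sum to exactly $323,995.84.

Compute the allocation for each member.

Total metered usage = 3,357 + 1,854 + 1,183 + 314 + 1,540 = 8,248.
Raw shares: Tam 131,868.8209; Nwosu 72,828.3569; Okafor 46,470.3054; Lindqvist 12,334.4682; Bergstrom 60,493.8887.
At nearest cent: Tam $131,868.82; Nwosu $72,828.36; Okafor $46,470.31; Lindqvist $12,334.47; Bergstrom $60,493.89. Sum = $323,995.85.
Difference $323,995.84 − $323,995.85 = −$0.01 applied to largest metered usage (Tam): Tam becomes $131,868.81.

Tam: $131,868.81; Nwosu: $72,828.36; Okafor: $46,470.31; Lindqvist: $12,334.47; Bergstrom: $60,493.89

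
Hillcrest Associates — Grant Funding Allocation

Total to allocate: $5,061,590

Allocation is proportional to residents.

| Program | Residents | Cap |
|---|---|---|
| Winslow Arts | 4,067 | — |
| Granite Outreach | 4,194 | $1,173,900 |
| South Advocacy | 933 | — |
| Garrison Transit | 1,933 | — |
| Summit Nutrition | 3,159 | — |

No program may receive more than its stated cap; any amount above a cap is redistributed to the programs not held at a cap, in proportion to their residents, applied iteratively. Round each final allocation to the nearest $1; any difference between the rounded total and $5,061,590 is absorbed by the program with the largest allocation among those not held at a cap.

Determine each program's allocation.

Winslow Arts: $1,566,709; Granite Outreach: $1,173,900; South Advocacy: $359,415; Garrison Transit: $744,640; Summit Nutrition: $1,216,926

Sum of residents: 14,286.
Pro-rata shares before constraints: Winslow Arts 1,440,955.24; Granite Outreach 1,485,951.87; South Advocacy 330,565.83; Garrison Transit 684,870.05; Summit Nutrition 1,119,247.01.
Held at cap: Granite Outreach ($1,173,900); remaining pool $3,887,690 reallocated over remaining residents 10,092.
Remaining shares: Winslow Arts 1,566,709.79 → $1,566,710; South Advocacy 359,414.86 → $359,415; Garrison Transit 744,639.79 → $744,640; Summit Nutrition 1,216,925.56 → $1,216,926.
Rounding difference −$1 applied to Winslow Arts → $1,566,709.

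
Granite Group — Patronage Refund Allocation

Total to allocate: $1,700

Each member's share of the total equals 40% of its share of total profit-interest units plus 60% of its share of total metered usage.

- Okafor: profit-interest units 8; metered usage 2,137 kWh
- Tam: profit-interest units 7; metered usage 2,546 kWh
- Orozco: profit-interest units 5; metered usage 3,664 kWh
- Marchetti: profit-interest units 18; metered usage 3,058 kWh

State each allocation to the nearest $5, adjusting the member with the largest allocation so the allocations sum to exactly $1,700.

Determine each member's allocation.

Totals — profit-interest units 38, metered usage 11,405.
Blended shares (40% profit-interest units + 60% metered usage): Okafor 0.1966; Tam 0.2076; Orozco 0.2454; Marchetti 0.3504.
Raw shares: Okafor 334.28; Tam 352.96; Orozco 417.16; Marchetti 595.60.
After rounding ($5): Okafor $335; Tam $355; Orozco $415; Marchetti $595. Sum = $1,700.
No rounding difference to absorb.

Okafor: $335 · Tam: $355 · Orozco: $415 · Marchetti: $595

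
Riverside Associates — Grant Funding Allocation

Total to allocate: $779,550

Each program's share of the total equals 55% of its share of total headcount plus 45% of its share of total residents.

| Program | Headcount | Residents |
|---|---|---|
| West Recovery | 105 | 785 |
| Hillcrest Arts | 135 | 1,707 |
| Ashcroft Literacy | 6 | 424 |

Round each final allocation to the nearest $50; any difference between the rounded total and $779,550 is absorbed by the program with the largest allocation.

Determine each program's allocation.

West Recovery: $277,450 · Hillcrest Arts: $440,650 · Ashcroft Literacy: $61,450

Totals — headcount 246, residents 2,916.
Combined weights (55% headcount + 45% residents): West Recovery 0.3559; Hillcrest Arts 0.5653; Ashcroft Literacy 0.0788.
Unrounded shares: West Recovery 277,440.34; Hillcrest Arts 440,644.69; Ashcroft Literacy 61,464.97.
Rounded to nearest $50: West Recovery $277,450; Hillcrest Arts $440,650; Ashcroft Literacy $61,450. Sum = $779,550.
Sum already equals the total — no adjustment.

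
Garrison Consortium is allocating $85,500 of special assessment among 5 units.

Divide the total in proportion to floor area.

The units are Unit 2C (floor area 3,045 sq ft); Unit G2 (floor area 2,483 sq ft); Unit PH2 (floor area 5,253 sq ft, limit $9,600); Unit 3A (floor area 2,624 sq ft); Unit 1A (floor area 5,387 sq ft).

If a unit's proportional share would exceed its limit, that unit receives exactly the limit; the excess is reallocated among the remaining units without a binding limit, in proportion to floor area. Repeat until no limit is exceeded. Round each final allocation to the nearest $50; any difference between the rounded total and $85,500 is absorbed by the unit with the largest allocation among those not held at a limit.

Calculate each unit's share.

Combined floor area = 18,792.
Proportional shares (ignoring caps): Unit 2C 13,854.17; Unit G2 11,297.17; Unit PH2 23,900.14; Unit 3A 11,938.70; Unit 1A 24,509.82.
Held at cap: Unit PH2 ($9,600); balance $75,900 reallocated over remaining floor area 13,539.
Shares after redistribution: Unit 2C 17,070.35 → $17,050; Unit G2 13,919.77 → $13,900; Unit 3A 14,710.21 → $14,700; Unit 1A 30,199.67 → $30,200.
Rounding difference +$50 applied to Unit 1A → $30,250.

Unit 2C: $17,050 | Unit G2: $13,900 | Unit PH2: $9,600 | Unit 3A: $14,700 | Unit 1A: $30,250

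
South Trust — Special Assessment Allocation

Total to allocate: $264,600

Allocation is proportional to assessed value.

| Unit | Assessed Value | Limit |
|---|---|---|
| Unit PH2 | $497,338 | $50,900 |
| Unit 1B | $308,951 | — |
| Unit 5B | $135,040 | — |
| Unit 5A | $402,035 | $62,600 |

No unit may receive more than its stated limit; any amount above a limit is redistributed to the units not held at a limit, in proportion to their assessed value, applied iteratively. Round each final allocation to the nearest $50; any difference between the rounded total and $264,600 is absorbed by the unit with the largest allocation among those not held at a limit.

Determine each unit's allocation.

Combined assessed value = 1,343,364.
Pro-rata shares before constraints: Unit PH2 97,959.77; Unit 1B 60,853.52; Unit 5B 26,598.59; Unit 5A 79,188.11.
Held at cap: Unit PH2 ($50,900), Unit 5A ($62,600); balance $151,100 reallocated over remaining assessed value 443,991.
Shares after redistribution: Unit 1B 105,142.89 → $105,150; Unit 5B 45,957.11 → $45,950.

Unit PH2: $50,900 | Unit 1B: $105,150 | Unit 5B: $45,950 | Unit 5A: $62,600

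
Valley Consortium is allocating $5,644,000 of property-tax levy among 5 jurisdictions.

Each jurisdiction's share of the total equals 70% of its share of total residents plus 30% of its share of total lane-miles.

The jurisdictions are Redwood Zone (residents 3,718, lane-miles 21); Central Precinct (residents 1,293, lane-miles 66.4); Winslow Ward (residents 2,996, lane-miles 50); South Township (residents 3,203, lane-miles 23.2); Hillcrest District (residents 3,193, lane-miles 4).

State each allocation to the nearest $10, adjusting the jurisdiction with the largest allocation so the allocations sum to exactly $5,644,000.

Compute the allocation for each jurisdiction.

Totals — residents 14,403, lane-miles 164.6.
Blended shares (70% residents + 30% lane-miles): Redwood Zone 0.2190; Central Precinct 0.1839; Winslow Ward 0.2367; South Township 0.1980; Hillcrest District 0.1625.
Pro-rata amounts: Redwood Zone 1,235,884.01; Central Precinct 1,037,715.61; Winslow Ward 1,336,152.47; South Township 1,117,248.33; Hillcrest District 916,999.58.
Rounded to nearest $10: Redwood Zone $1,235,880; Central Precinct $1,037,720; Winslow Ward $1,336,150; South Township $1,117,250; Hillcrest District $917,000. Sum = $5,644,000.
Rounded total matches; no reconciliation needed.

Redwood Zone: $1,235,880 · Central Precinct: $1,037,720 · Winslow Ward: $1,336,150 · South Township: $1,117,250 · Hillcrest District: $917,000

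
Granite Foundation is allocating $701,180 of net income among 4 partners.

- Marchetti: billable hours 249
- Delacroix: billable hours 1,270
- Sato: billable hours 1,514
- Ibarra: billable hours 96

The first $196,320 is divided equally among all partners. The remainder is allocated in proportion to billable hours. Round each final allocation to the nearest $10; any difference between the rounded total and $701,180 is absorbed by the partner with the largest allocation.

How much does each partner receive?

$196,320 shared equally gives $49,080 per partner.
Remainder $504,860 by billable hours (total 3,129): Marchetti 40,175.82 → $40,180; Delacroix 204,912.82 → $204,910; Sato 244,281.89 → $244,280; Ibarra 15,489.47 → $15,490.
Totals: Marchetti $49,080 + $40,180 = $89,260; Delacroix $49,080 + $204,910 = $253,990; Sato $49,080 + $244,280 = $293,360; Ibarra $49,080 + $15,490 = $64,570.

Marchetti: $89,260 | Delacroix: $253,990 | Sato: $293,360 | Ibarra: $64,570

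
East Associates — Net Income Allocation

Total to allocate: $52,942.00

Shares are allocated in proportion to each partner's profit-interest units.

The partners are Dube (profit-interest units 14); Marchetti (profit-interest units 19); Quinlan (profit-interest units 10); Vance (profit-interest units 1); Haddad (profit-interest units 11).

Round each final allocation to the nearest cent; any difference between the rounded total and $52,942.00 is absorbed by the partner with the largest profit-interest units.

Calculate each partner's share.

Total profit-interest units = 14 + 19 + 10 + 1 + 11 = 55.
Pro-rata amounts: Dube 13,476.1455; Marchetti 18,289.0545; Quinlan 9,625.8182; Vance 962.5818; Haddad 10,588.4000.
At nearest cent: Dube $13,476.15; Marchetti $18,289.05; Quinlan $9,625.82; Vance $962.58; Haddad $10,588.40. Sum = $52,942.00.
Rounded total matches; no reconciliation needed.

Dube: $13,476.15 | Marchetti: $18,289.05 | Quinlan: $9,625.82 | Vance: $962.58 | Haddad: $10,588.40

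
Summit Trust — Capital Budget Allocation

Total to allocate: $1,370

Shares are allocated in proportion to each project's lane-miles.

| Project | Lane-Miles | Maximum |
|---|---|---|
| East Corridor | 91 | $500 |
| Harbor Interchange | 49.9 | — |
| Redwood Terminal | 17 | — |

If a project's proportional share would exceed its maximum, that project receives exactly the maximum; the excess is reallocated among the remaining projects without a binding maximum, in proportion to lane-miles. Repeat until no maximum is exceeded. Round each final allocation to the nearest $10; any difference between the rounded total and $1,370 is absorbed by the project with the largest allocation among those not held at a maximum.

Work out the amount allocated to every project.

East Corridor: $500 · Harbor Interchange: $650 · Redwood Terminal: $220

Sum of lane-miles: 157.9.
Unconstrained shares: East Corridor 789.55; Harbor Interchange 432.95; Redwood Terminal 147.50.
Held at cap: East Corridor ($500); residual $870 reallocated over remaining lane-miles 66.9.
Remaining shares: Harbor Interchange 648.92 → $650; Redwood Terminal 221.08 → $220.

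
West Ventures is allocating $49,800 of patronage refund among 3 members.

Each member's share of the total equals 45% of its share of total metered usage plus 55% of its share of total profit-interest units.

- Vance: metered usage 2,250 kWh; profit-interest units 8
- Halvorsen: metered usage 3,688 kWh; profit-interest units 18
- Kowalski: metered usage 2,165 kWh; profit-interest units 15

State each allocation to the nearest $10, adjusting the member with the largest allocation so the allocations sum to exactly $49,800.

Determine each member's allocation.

Vance: $11,570 | Halvorsen: $22,220 | Kowalski: $16,010

Metered usage total 8,103; profit-interest units total 41.
Composite weights (45% metered usage + 55% profit-interest units): Vance 0.2323; Halvorsen 0.4463; Kowalski 0.3215.
Raw shares: Vance 11,567.09; Halvorsen 22,224.57; Kowalski 16,008.35.
At nearest $10: Vance $11,570; Halvorsen $22,220; Kowalski $16,010. Sum = $49,800.
Sum already equals the total — no adjustment.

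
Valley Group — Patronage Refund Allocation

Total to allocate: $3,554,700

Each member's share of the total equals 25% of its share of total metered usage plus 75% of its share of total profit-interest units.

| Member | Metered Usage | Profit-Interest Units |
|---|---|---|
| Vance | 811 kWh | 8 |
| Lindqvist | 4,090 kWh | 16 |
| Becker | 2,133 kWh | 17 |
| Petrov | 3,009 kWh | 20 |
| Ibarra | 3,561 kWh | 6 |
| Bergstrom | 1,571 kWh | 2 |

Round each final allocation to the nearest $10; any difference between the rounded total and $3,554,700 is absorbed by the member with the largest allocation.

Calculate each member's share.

Vance: $356,600 | Lindqvist: $857,730 | Becker: $781,760 | Petrov: $948,960 | Ibarra: $440,370 | Bergstrom: $169,280

Totals — metered usage 15,175, profit-interest units 69.
Combined weights (25% metered usage + 75% profit-interest units): Vance 0.1003; Lindqvist 0.2413; Becker 0.2199; Petrov 0.2670; Ibarra 0.1239; Bergstrom 0.0476.
Proportional shares: Vance 356,597.95; Lindqvist 857,726.37; Becker 781,759.01; Petrov 948,973.26; Ibarra 440,366.76; Bergstrom 169,276.64.
Rounded to nearest $10: Vance $356,600; Lindqvist $857,730; Becker $781,760; Petrov $948,970; Ibarra $440,370; Bergstrom $169,280. Sum = $3,554,710.
Difference $3,554,700 − $3,554,710 = −$10 applied to largest allocation (Petrov): Petrov becomes $948,960.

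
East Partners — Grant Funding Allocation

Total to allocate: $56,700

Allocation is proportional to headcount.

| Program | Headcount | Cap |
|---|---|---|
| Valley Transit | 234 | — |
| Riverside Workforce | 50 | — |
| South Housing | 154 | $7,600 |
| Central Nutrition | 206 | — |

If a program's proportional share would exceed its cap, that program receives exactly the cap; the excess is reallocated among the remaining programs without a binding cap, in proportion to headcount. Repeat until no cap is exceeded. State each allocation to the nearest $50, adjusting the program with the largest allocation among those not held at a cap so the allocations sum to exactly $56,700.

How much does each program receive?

Combined headcount = 644.
Unconstrained shares: Valley Transit 20,602.17; Riverside Workforce 4,402.17; South Housing 13,558.70; Central Nutrition 18,136.96.
Cap binds for South Housing ($7,600); remaining pool $49,100 reallocated over remaining headcount 490.
Remaining shares: Valley Transit 23,447.76 → $23,450; Riverside Workforce 5,010.20 → $5,000; Central Nutrition 20,642.04 → $20,650.

Valley Transit: $23,450 · Riverside Workforce: $5,000 · South Housing: $7,600 · Central Nutrition: $20,650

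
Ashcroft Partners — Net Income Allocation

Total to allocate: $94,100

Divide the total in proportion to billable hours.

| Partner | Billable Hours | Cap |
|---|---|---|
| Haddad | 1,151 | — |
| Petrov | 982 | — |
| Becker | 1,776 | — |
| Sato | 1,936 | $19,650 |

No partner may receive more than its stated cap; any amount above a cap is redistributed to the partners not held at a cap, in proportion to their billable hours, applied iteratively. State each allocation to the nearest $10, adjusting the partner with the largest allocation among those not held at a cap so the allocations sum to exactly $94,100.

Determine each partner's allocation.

Haddad: $21,920 · Petrov: $18,700 · Becker: $33,830 · Sato: $19,650

Sum of billable hours: 5,845.
Unconstrained shares: Haddad 18,530.21; Petrov 15,809.44; Becker 28,592.23; Sato 31,168.11.
Held at cap: Sato ($19,650); remaining pool $74,450 reallocated over remaining billable hours 3,909.
Remaining shares: Haddad 21,921.71 → $21,920; Petrov 18,702.97 → $18,700; Becker 33,825.33 → $33,830.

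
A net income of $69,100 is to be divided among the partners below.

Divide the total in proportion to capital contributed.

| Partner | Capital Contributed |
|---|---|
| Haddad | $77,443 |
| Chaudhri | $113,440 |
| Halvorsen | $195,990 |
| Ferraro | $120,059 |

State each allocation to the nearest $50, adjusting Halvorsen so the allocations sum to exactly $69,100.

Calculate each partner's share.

Haddad: $10,550 · Chaudhri: $15,450 · Halvorsen: $26,750 · Ferraro: $16,350

Sum of capital contributed: 506,932.
Pro-rata amounts: Haddad 77,443/506,932 × $69,100 = 10,556.27; Chaudhri 113,440/506,932 × $69,100 = 15,463.03; Halvorsen 195,990/506,932 × $69,100 = 26,715.44; Ferraro 120,059/506,932 × $69,100 = 16,365.27.
After rounding ($50): Haddad $10,550; Chaudhri $15,450; Halvorsen $26,700; Ferraro $16,350. Sum = $69,050.
Difference $69,100 − $69,050 = +$50 applied to Halvorsen: Halvorsen becomes $26,750.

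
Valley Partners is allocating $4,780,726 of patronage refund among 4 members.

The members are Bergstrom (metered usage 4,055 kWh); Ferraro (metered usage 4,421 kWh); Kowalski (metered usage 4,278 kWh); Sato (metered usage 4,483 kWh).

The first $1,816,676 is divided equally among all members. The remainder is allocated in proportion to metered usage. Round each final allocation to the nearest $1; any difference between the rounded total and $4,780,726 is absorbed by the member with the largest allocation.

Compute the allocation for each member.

First tranche $1,816,676 split equally: $454,169 each.
Remainder $2,964,050 by metered usage (total 17,237): Bergstrom 697,292.03 → $697,292; Ferraro 760,228.87 → $760,229; Kowalski 735,638.79 → $735,639; Sato 770,890.30 → $770,890.
Totals: Bergstrom $454,169 + $697,292 = $1,151,461; Ferraro $454,169 + $760,229 = $1,214,398; Kowalski $454,169 + $735,639 = $1,189,808; Sato $454,169 + $770,890 = $1,225,059.

Bergstrom: $1,151,461 · Ferraro: $1,214,398 · Kowalski: $1,189,808 · Sato: $1,225,059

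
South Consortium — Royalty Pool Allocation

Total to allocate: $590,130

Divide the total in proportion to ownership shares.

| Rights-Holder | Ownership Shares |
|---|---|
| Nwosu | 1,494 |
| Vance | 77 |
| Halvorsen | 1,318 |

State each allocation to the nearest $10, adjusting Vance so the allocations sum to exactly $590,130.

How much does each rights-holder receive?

Nwosu: $305,180; Vance: $15,720; Halvorsen: $269,230

Sum of ownership shares: 2,889.
Unrounded shares: Nwosu 1,494/2,889 × $590,130 = 305,176.26; Vance 77/2,889 × $590,130 = 15,728.63; Halvorsen 1,318/2,889 × $590,130 = 269,225.11.
After rounding ($10): Nwosu $305,180; Vance $15,730; Halvorsen $269,230. Sum = $590,140.
Difference $590,130 − $590,140 = −$10 applied to Vance: Vance becomes $15,720.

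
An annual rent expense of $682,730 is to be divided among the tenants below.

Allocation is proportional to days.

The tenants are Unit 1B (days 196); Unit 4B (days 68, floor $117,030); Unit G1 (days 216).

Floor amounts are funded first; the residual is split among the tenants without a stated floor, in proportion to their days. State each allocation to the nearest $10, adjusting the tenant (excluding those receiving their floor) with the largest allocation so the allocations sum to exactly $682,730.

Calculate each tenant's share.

Unit 1B: $269,120 · Unit 4B: $117,030 · Unit G1: $296,580

Guaranteed amounts: Unit 4B $117,030. Residual $565,700.
Residual split over remaining days 412: Unit 1B 269,119.42 → $269,120; Unit G1 296,580.58 → $296,580.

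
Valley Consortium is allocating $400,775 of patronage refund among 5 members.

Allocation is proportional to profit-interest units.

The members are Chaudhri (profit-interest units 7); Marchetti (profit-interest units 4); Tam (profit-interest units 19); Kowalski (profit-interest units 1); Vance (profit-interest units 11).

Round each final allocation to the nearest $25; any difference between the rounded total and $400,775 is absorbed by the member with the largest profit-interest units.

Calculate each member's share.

Combined profit-interest units = 42.
Proportional shares: Chaudhri 7/42 × $400,775 = 66,795.83; Marchetti 4/42 × $400,775 = 38,169.05; Tam 19/42 × $400,775 = 181,302.98; Kowalski 1/42 × $400,775 = 9,542.26; Vance 11/42 × $400,775 = 104,964.88.
Rounded to nearest $25: Chaudhri $66,800; Marchetti $38,175; Tam $181,300; Kowalski $9,550; Vance $104,975. Sum = $400,800.
Difference $400,775 − $400,800 = −$25 applied to largest profit-interest units (Tam): Tam becomes $181,275.

Chaudhri: $66,800 · Marchetti: $38,175 · Tam: $181,275 · Kowalski: $9,550 · Vance: $104,975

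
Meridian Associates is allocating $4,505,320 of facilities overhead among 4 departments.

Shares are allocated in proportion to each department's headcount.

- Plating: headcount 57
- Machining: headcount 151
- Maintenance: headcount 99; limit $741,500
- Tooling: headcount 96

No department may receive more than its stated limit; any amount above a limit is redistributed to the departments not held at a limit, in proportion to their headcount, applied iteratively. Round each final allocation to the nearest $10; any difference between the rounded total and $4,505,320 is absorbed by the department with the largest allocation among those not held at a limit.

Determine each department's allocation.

Plating: $705,720 | Machining: $1,869,530 | Maintenance: $741,500 | Tooling: $1,188,570

Sum of headcount: 403.
Proportional shares (ignoring caps): Plating 637,228.88; Machining 1,688,097.57; Maintenance 1,106,765.96; Tooling 1,073,227.59.
Held at cap: Maintenance ($741,500); residual $3,763,820 reallocated over remaining headcount 304.
Redistributed shares: Plating 705,716.25 → $705,720; Machining 1,869,529.01 → $1,869,530; Tooling 1,188,574.74 → $1,188,570.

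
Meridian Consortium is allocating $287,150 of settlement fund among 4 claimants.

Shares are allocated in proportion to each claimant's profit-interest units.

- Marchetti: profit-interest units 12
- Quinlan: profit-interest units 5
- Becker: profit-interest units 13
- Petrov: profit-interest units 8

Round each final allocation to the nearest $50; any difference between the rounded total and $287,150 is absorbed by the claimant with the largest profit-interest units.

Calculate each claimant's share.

Combined profit-interest units = 38.
Unrounded shares: Marchetti 12/38 × $287,150 = 90,678.95; Quinlan 5/38 × $287,150 = 37,782.89; Becker 13/38 × $287,150 = 98,235.53; Petrov 8/38 × $287,150 = 60,452.63.
At nearest $50: Marchetti $90,700; Quinlan $37,800; Becker $98,250; Petrov $60,450. Sum = $287,200.
Difference $287,150 − $287,200 = −$50 applied to largest profit-interest units (Becker): Becker becomes $98,200.

Marchetti: $90,700 | Quinlan: $37,800 | Becker: $98,200 | Petrov: $60,450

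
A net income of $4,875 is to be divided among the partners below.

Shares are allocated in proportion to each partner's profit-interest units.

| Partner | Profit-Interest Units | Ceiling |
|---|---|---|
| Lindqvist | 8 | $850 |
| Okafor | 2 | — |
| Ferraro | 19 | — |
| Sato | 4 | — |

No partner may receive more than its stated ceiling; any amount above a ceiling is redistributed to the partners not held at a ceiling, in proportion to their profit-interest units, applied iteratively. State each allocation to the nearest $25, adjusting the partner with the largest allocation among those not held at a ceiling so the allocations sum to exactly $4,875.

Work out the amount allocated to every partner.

Lindqvist: $850 | Okafor: $325 | Ferraro: $3,050 | Sato: $650

Sum of profit-interest units: 33.
Proportional shares (ignoring caps): Lindqvist 1,181.82; Okafor 295.45; Ferraro 2,806.82; Sato 590.91.
Cap binds for Lindqvist ($850); remaining pool $4,025 reallocated over remaining profit-interest units 25.
Redistributed shares: Okafor 322.00 → $325; Ferraro 3,059.00 → $3,050; Sato 644.00 → $650.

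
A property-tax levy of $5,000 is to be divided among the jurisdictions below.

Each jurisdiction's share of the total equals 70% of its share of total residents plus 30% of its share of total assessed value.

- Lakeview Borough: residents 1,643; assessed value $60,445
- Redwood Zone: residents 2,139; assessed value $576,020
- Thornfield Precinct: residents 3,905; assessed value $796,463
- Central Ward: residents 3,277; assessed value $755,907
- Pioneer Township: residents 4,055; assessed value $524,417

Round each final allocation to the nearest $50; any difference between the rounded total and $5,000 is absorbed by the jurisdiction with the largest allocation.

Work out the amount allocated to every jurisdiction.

Totals — residents 15,019, assessed value 2,713,252.
Composite weights (70% residents + 30% assessed value): Lakeview Borough 0.0833; Redwood Zone 0.1634; Thornfield Precinct 0.2701; Central Ward 0.2363; Pioneer Township 0.2470.
Raw shares: Lakeview Borough 416.30; Redwood Zone 816.92; Thornfield Precinct 1,350.33; Central Ward 1,181.56; Pioneer Township 1,234.89.
Rounded to nearest $50: Lakeview Borough $400; Redwood Zone $800; Thornfield Precinct $1,350; Central Ward $1,200; Pioneer Township $1,250. Sum = $5,000.
Rounded total matches; no reconciliation needed.

Lakeview Borough: $400 · Redwood Zone: $800 · Thornfield Precinct: $1,350 · Central Ward: $1,200 · Pioneer Township: $1,250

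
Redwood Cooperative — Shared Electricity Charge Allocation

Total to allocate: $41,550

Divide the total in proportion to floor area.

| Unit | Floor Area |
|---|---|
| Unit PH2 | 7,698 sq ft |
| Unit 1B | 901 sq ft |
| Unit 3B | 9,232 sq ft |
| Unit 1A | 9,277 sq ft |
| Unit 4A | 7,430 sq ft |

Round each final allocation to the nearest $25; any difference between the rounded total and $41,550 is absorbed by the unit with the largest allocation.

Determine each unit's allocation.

Combined floor area = 34,538.
Pro-rata amounts: Unit PH2 7,698/34,538 × $41,550 = 9,260.87; Unit 1B 901/34,538 × $41,550 = 1,083.92; Unit 3B 9,232/34,538 × $41,550 = 11,106.31; Unit 1A 9,277/34,538 × $41,550 = 11,160.44; Unit 4A 7,430/34,538 × $41,550 = 8,938.46.
At nearest $25: Unit PH2 $9,250; Unit 1B $1,075; Unit 3B $11,100; Unit 1A $11,150; Unit 4A $8,950. Sum = $41,525.
Difference $41,550 − $41,525 = +$25 applied to largest allocation (Unit 1A): Unit 1A becomes $11,175.

Unit PH2: $9,250 | Unit 1B: $1,075 | Unit 3B: $11,100 | Unit 1A: $11,175 | Unit 4A: $8,950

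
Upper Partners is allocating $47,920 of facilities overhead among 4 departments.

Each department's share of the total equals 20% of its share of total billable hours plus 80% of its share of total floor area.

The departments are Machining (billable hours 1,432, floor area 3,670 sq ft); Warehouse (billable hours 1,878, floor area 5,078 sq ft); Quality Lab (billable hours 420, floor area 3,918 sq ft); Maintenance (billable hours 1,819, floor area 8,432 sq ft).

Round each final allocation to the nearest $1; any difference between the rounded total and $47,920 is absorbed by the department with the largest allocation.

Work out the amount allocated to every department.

Totals — billable hours 5,549, floor area 21,098.
Blended shares (20% billable hours + 80% floor area): Machining 0.1908; Warehouse 0.2602; Quality Lab 0.1637; Maintenance 0.3853.
Proportional shares: Machining 9,141.84; Warehouse 12,470.55; Quality Lab 7,844.59; Maintenance 18,463.02.
At nearest $1: Machining $9,142; Warehouse $12,471; Quality Lab $7,845; Maintenance $18,463. Sum = $47,921.
Difference $47,920 − $47,921 = −$1 applied to largest allocation (Maintenance): Maintenance becomes $18,462.

Machining: $9,142; Warehouse: $12,471; Quality Lab: $7,845; Maintenance: $18,462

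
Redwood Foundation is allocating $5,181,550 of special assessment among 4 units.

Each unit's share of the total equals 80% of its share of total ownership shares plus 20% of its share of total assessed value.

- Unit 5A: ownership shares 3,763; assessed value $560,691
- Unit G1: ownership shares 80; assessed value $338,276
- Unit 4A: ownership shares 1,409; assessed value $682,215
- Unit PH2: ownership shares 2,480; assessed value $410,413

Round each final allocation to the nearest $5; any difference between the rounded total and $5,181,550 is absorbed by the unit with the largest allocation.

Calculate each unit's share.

Ownership shares total 7,732; assessed value total 1,991,595.
Blended shares (80% ownership shares + 20% assessed value): Unit 5A 0.4456; Unit G1 0.0422; Unit 4A 0.2143; Unit PH2 0.2978.
Proportional shares: Unit 5A 2,309,151.10; Unit G1 218,908.31; Unit 4A 1,110,370.76; Unit PH2 1,543,119.83.
After rounding ($5): Unit 5A $2,309,150; Unit G1 $218,910; Unit 4A $1,110,370; Unit PH2 $1,543,120. Sum = $5,181,550.
No rounding difference to absorb.

Unit 5A: $2,309,150 | Unit G1: $218,910 | Unit 4A: $1,110,370 | Unit PH2: $1,543,120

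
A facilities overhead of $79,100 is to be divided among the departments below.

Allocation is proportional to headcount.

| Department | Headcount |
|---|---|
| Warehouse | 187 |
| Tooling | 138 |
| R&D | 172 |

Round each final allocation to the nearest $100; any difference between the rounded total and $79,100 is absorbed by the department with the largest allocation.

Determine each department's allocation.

Warehouse: $29,700 · Tooling: $22,000 · R&D: $27,400

Total headcount = 497.
Raw shares: Warehouse 187/497 × $79,100 = 29,761.97; Tooling 138/497 × $79,100 = 21,963.38; R&D 172/497 × $79,100 = 27,374.65.
Rounded to nearest $100: Warehouse $29,800; Tooling $22,000; R&D $27,400. Sum = $79,200.
Difference $79,100 − $79,200 = −$100 applied to largest allocation (Warehouse): Warehouse becomes $29,700.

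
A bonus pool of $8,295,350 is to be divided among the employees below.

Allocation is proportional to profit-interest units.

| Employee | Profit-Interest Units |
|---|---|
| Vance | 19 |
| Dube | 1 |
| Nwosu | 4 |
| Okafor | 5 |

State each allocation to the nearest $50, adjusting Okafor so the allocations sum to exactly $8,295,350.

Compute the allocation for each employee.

Total profit-interest units = 29.
Raw shares: Vance 19/29 × $8,295,350 = 5,434,884.48; Dube 1/29 × $8,295,350 = 286,046.55; Nwosu 4/29 × $8,295,350 = 1,144,186.21; Okafor 5/29 × $8,295,350 = 1,430,232.76.
At nearest $50: Vance $5,434,900; Dube $286,050; Nwosu $1,144,200; Okafor $1,430,250. Sum = $8,295,400.
Difference $8,295,350 − $8,295,400 = −$50 applied to Okafor: Okafor becomes $1,430,200.

Vance: $5,434,900; Dube: $286,050; Nwosu: $1,144,200; Okafor: $1,430,200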